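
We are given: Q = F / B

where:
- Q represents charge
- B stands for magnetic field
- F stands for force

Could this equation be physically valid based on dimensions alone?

No

Q (charge) has dimensions [I T].
B (magnetic field) has dimensions [I^-1 M T^-2].
F (force) has dimensions [L M T^-2].

Left side: [I T]
Right side: [I L]

The two sides have different dimensions, so the equation is NOT dimensionally consistent.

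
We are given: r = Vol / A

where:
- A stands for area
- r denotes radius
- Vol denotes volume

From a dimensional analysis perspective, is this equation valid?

Yes

A (area) has dimensions [L^2].
r (radius) has dimensions [L].
Vol (volume) has dimensions [L^3].

Left side: [L]
Right side: [L]

Both sides have the same dimensions, so the equation is dimensionally consistent.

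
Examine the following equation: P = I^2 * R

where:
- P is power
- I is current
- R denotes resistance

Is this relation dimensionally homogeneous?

Yes

P (power) has dimensions [L^2 M T^-3].
I (current) has dimensions [I].
R (resistance) has dimensions [I^-2 L^2 M T^-3].

Left side: [L^2 M T^-3]
Right side: [L^2 M T^-3]

Both sides have the same dimensions, so the equation is dimensionally consistent.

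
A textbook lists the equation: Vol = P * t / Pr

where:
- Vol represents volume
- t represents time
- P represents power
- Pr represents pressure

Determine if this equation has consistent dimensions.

Yes

Vol (volume) has dimensions [L^3].
t (time) has dimensions [T].
P (power) has dimensions [L^2 M T^-3].
Pr (pressure) has dimensions [L^-1 M T^-2].

Left side: [L^3]
Right side: [L^3]

Both sides have the same dimensions, so the equation is dimensionally consistent.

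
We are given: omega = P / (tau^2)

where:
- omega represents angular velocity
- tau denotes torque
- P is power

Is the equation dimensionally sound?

No

omega (angular velocity) has dimensions [T^-1].
tau (torque) has dimensions [L^2 M T^-2].
P (power) has dimensions [L^2 M T^-3].

Left side: [T^-1]
Right side: [L^-2 M^-1 T]

The two sides have different dimensions, so the equation is NOT dimensionally consistent.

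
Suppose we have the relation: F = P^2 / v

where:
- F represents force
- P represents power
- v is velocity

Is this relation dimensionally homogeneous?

No

F (force) has dimensions [L M T^-2].
P (power) has dimensions [L^2 M T^-3].
v (velocity) has dimensions [L T^-1].

Left side: [L M T^-2]
Right side: [L^3 M^2 T^-5]

The two sides have different dimensions, so the equation is NOT dimensionally consistent.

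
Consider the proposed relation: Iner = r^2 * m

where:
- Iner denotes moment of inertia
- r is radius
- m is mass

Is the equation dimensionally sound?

Yes

Iner (moment of inertia) has dimensions [L^2 M].
r (radius) has dimensions [L].
m (mass) has dimensions [M].

Left side: [L^2 M]
Right side: [L^2 M]

Both sides have the same dimensions, so the equation is dimensionally consistent.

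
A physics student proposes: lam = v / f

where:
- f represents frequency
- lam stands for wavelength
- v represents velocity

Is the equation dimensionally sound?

Yes

f (frequency) has dimensions [T^-1].
lam (wavelength) has dimensions [L].
v (velocity) has dimensions [L T^-1].

Left side: [L]
Right side: [L]

Both sides have the same dimensions, so the equation is dimensionally consistent.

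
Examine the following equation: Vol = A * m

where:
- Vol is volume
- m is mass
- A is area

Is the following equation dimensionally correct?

No

Vol (volume) has dimensions [L^3].
m (mass) has dimensions [M].
A (area) has dimensions [L^2].

Left side: [L^3]
Right side: [L^2 M]

The two sides have different dimensions, so the equation is NOT dimensionally consistent.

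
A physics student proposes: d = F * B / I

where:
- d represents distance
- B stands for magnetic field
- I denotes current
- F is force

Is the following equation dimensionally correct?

No

d (distance) has dimensions [L].
B (magnetic field) has dimensions [I^-1 M T^-2].
I (current) has dimensions [I].
F (force) has dimensions [L M T^-2].

Left side: [L]
Right side: [I^-2 L M^2 T^-4]

The two sides have different dimensions, so the equation is NOT dimensionally consistent.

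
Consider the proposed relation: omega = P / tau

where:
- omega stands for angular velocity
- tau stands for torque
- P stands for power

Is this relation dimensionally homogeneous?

Yes

omega (angular velocity) has dimensions [T^-1].
tau (torque) has dimensions [L^2 M T^-2].
P (power) has dimensions [L^2 M T^-3].

Left side: [T^-1]
Right side: [T^-1]

Both sides have the same dimensions, so the equation is dimensionally consistent.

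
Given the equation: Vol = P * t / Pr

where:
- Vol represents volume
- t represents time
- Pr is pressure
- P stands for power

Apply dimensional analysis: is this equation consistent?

Yes

Vol (volume) has dimensions [L^3].
t (time) has dimensions [T].
Pr (pressure) has dimensions [L^-1 M T^-2].
P (power) has dimensions [L^2 M T^-3].

Left side: [L^3]
Right side: [L^3]

Both sides have the same dimensions, so the equation is dimensionally consistent.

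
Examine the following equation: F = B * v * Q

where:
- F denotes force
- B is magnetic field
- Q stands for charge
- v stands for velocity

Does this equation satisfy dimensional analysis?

Yes

F (force) has dimensions [L M T^-2].
B (magnetic field) has dimensions [I^-1 M T^-2].
Q (charge) has dimensions [I T].
v (velocity) has dimensions [L T^-1].

Left side: [L M T^-2]
Right side: [L M T^-2]

Both sides have the same dimensions, so the equation is dimensionally consistent.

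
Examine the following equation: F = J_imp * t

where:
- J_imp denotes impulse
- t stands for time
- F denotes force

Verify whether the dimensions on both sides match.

No

J_imp (impulse) has dimensions [L M T^-1].
t (time) has dimensions [T].
F (force) has dimensions [L M T^-2].

Left side: [L M T^-2]
Right side: [L M]

The two sides have different dimensions, so the equation is NOT dimensionally consistent.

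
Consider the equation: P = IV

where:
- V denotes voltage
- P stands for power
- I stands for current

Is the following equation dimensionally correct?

Yes

V (voltage) has dimensions [I^-1 L^2 M T^-3].
P (power) has dimensions [L^2 M T^-3].
I (current) has dimensions [I].

Left side: [L^2 M T^-3]
Right side: [L^2 M T^-3]

Both sides have the same dimensions, so the equation is dimensionally consistent.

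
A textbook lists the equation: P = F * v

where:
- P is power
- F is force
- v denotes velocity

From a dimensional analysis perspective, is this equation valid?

Yes

P (power) has dimensions [L^2 M T^-3].
F (force) has dimensions [L M T^-2].
v (velocity) has dimensions [L T^-1].

Left side: [L^2 M T^-3]
Right side: [L^2 M T^-3]

Both sides have the same dimensions, so the equation is dimensionally consistent.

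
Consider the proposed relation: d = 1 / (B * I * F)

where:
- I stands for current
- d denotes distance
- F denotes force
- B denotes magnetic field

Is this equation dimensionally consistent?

No

I (current) has dimensions [I].
d (distance) has dimensions [L].
F (force) has dimensions [L M T^-2].
B (magnetic field) has dimensions [I^-1 M T^-2].

Left side: [L]
Right side: [L^-1 M^-2 T^4]

The two sides have different dimensions, so the equation is NOT dimensionally consistent.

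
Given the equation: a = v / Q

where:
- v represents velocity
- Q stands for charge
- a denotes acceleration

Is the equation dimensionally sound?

No

v (velocity) has dimensions [L T^-1].
Q (charge) has dimensions [I T].
a (acceleration) has dimensions [L T^-2].

Left side: [L T^-2]
Right side: [I^-1 L T^-2]

The two sides have different dimensions, so the equation is NOT dimensionally consistent.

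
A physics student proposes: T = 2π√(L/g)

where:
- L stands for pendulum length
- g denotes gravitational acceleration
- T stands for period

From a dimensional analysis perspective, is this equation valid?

Yes

L (pendulum length) has dimensions [L].
g (gravitational acceleration) has dimensions [L T^-2].
T (period) has dimensions [T].

Left side: [T]
Right side: [T]

Both sides have the same dimensions, so the equation is dimensionally consistent.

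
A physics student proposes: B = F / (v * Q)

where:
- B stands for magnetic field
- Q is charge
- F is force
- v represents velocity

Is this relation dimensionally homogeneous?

Yes

B (magnetic field) has dimensions [I^-1 M T^-2].
Q (charge) has dimensions [I T].
F (force) has dimensions [L M T^-2].
v (velocity) has dimensions [L T^-1].

Left side: [I^-1 M T^-2]
Right side: [I^-1 M T^-2]

Both sides have the same dimensions, so the equation is dimensionally consistent.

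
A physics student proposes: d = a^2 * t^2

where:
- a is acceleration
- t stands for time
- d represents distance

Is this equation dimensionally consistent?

No

a (acceleration) has dimensions [L T^-2].
t (time) has dimensions [T].
d (distance) has dimensions [L].

Left side: [L]
Right side: [L^2 T^-2]

The two sides have different dimensions, so the equation is NOT dimensionally consistent.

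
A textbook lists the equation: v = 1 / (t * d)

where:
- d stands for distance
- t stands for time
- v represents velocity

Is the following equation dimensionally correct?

No

d (distance) has dimensions [L].
t (time) has dimensions [T].
v (velocity) has dimensions [L T^-1].

Left side: [L T^-1]
Right side: [L^-1 T^-1]

The two sides have different dimensions, so the equation is NOT dimensionally consistent.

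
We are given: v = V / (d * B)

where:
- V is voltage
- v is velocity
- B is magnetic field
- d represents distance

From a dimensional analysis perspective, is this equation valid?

Yes

V (voltage) has dimensions [I^-1 L^2 M T^-3].
v (velocity) has dimensions [L T^-1].
B (magnetic field) has dimensions [I^-1 M T^-2].
d (distance) has dimensions [L].

Left side: [L T^-1]
Right side: [L T^-1]

Both sides have the same dimensions, so the equation is dimensionally consistent.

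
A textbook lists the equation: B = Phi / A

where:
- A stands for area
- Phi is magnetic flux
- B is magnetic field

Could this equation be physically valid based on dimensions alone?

Yes

A (area) has dimensions [L^2].
Phi (magnetic flux) has dimensions [I^-1 L^2 M T^-2].
B (magnetic field) has dimensions [I^-1 M T^-2].

Left side: [I^-1 M T^-2]
Right side: [I^-1 M T^-2]

Both sides have the same dimensions, so the equation is dimensionally consistent.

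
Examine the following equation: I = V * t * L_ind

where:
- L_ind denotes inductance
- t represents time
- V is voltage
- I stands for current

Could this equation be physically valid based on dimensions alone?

No

L_ind (inductance) has dimensions [I^-2 L^2 M T^-2].
t (time) has dimensions [T].
V (voltage) has dimensions [I^-1 L^2 M T^-3].
I (current) has dimensions [I].

Left side: [I]
Right side: [I^-3 L^4 M^2 T^-4]

The two sides have different dimensions, so the equation is NOT dimensionally consistent.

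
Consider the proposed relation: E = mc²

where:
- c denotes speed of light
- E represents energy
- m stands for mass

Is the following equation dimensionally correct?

Yes

c (speed of light) has dimensions [L T^-1].
E (energy) has dimensions [L^2 M T^-2].
m (mass) has dimensions [M].

Left side: [L^2 M T^-2]
Right side: [L^2 M T^-2]

Both sides have the same dimensions, so the equation is dimensionally consistent.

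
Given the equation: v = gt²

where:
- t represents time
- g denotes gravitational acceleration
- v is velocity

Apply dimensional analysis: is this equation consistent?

No

t (time) has dimensions [T].
g (gravitational acceleration) has dimensions [L T^-2].
v (velocity) has dimensions [L T^-1].

Left side: [L T^-1]
Right side: [L]

The two sides have different dimensions, so the equation is NOT dimensionally consistent.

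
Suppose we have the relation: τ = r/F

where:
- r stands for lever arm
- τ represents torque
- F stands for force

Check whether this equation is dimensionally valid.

No

r (lever arm) has dimensions [L].
τ (torque) has dimensions [L^2 M T^-2].
F (force) has dimensions [L M T^-2].

Left side: [L^2 M T^-2]
Right side: [M^-1 T^2]

The two sides have different dimensions, so the equation is NOT dimensionally consistent.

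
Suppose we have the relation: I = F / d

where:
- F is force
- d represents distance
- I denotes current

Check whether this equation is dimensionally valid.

No

F (force) has dimensions [L M T^-2].
d (distance) has dimensions [L].
I (current) has dimensions [I].

Left side: [I]
Right side: [M T^-2]

The two sides have different dimensions, so the equation is NOT dimensionally consistent.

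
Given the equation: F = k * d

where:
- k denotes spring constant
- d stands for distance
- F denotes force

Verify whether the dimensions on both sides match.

Yes

k (spring constant) has dimensions [M T^-2].
d (distance) has dimensions [L].
F (force) has dimensions [L M T^-2].

Left side: [L M T^-2]
Right side: [L M T^-2]

Both sides have the same dimensions, so the equation is dimensionally consistent.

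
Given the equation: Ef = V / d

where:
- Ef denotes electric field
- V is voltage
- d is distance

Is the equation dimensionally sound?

Yes

Ef (electric field) has dimensions [I^-1 L M T^-3].
V (voltage) has dimensions [I^-1 L^2 M T^-3].
d (distance) has dimensions [L].

Left side: [I^-1 L M T^-3]
Right side: [I^-1 L M T^-3]

Both sides have the same dimensions, so the equation is dimensionally consistent.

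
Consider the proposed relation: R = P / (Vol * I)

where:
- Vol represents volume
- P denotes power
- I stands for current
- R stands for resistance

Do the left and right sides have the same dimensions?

No

Vol (volume) has dimensions [L^3].
P (power) has dimensions [L^2 M T^-3].
I (current) has dimensions [I].
R (resistance) has dimensions [I^-2 L^2 M T^-3].

Left side: [I^-2 L^2 M T^-3]
Right side: [I^-1 L^-1 M T^-3]

The two sides have different dimensions, so the equation is NOT dimensionally consistent.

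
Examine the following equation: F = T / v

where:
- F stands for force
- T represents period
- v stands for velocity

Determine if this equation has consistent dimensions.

No

F (force) has dimensions [L M T^-2].
T (period) has dimensions [T].
v (velocity) has dimensions [L T^-1].

Left side: [L M T^-2]
Right side: [L^-1 T^2]

The two sides have different dimensions, so the equation is NOT dimensionally consistent.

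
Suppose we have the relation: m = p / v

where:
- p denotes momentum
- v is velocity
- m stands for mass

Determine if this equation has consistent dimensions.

Yes

p (momentum) has dimensions [L M T^-1].
v (velocity) has dimensions [L T^-1].
m (mass) has dimensions [M].

Left side: [M]
Right side: [M]

Both sides have the same dimensions, so the equation is dimensionally consistent.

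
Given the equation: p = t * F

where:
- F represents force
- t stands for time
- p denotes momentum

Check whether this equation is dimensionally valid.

Yes

F (force) has dimensions [L M T^-2].
t (time) has dimensions [T].
p (momentum) has dimensions [L M T^-1].

Left side: [L M T^-1]
Right side: [L M T^-1]

Both sides have the same dimensions, so the equation is dimensionally consistent.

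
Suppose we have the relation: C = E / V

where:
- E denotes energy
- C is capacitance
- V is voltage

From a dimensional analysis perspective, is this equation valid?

No

E (energy) has dimensions [L^2 M T^-2].
C (capacitance) has dimensions [I^2 L^-2 M^-1 T^4].
V (voltage) has dimensions [I^-1 L^2 M T^-3].

Left side: [I^2 L^-2 M^-1 T^4]
Right side: [I T]

The two sides have different dimensions, so the equation is NOT dimensionally consistent.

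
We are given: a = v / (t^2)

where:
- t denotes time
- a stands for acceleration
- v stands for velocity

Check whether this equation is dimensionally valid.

No

t (time) has dimensions [T].
a (acceleration) has dimensions [L T^-2].
v (velocity) has dimensions [L T^-1].

Left side: [L T^-2]
Right side: [L T^-3]

The two sides have different dimensions, so the equation is NOT dimensionally consistent.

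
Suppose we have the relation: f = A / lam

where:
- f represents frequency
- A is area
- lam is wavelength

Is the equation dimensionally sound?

No

f (frequency) has dimensions [T^-1].
A (area) has dimensions [L^2].
lam (wavelength) has dimensions [L].

Left side: [T^-1]
Right side: [L]

The two sides have different dimensions, so the equation is NOT dimensionally consistent.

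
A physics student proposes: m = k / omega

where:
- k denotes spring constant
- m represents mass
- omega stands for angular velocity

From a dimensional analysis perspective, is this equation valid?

No

k (spring constant) has dimensions [M T^-2].
m (mass) has dimensions [M].
omega (angular velocity) has dimensions [T^-1].

Left side: [M]
Right side: [M T^-1]

The two sides have different dimensions, so the equation is NOT dimensionally consistent.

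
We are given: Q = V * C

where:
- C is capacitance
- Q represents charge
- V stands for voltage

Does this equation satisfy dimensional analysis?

Yes

C (capacitance) has dimensions [I^2 L^-2 M^-1 T^4].
Q (charge) has dimensions [I T].
V (voltage) has dimensions [I^-1 L^2 M T^-3].

Left side: [I T]
Right side: [I T]

Both sides have the same dimensions, so the equation is dimensionally consistent.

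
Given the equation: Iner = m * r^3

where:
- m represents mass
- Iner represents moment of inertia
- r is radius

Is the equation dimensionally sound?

No

m (mass) has dimensions [M].
Iner (moment of inertia) has dimensions [L^2 M].
r (radius) has dimensions [L].

Left side: [L^2 M]
Right side: [L^3 M]

The two sides have different dimensions, so the equation is NOT dimensionally consistent.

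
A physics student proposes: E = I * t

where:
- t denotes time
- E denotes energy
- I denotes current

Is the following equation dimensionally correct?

No

t (time) has dimensions [T].
E (energy) has dimensions [L^2 M T^-2].
I (current) has dimensions [I].

Left side: [L^2 M T^-2]
Right side: [I T]

The two sides have different dimensions, so the equation is NOT dimensionally consistent.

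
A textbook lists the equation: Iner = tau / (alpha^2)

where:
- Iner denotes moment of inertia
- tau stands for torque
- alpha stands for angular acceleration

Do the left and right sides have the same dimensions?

No

Iner (moment of inertia) has dimensions [L^2 M].
tau (torque) has dimensions [L^2 M T^-2].
alpha (angular acceleration) has dimensions [T^-2].

Left side: [L^2 M]
Right side: [L^2 M T^2]

The two sides have different dimensions, so the equation is NOT dimensionally consistent.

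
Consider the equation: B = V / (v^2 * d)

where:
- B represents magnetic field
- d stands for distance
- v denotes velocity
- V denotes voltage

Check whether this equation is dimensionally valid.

No

B (magnetic field) has dimensions [I^-1 M T^-2].
d (distance) has dimensions [L].
v (velocity) has dimensions [L T^-1].
V (voltage) has dimensions [I^-1 L^2 M T^-3].

Left side: [I^-1 M T^-2]
Right side: [I^-1 L^-1 M T^-1]

The two sides have different dimensions, so the equation is NOT dimensionally consistent.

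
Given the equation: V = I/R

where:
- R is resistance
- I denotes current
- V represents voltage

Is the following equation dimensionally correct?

No

R (resistance) has dimensions [I^-2 L^2 M T^-3].
I (current) has dimensions [I].
V (voltage) has dimensions [I^-1 L^2 M T^-3].

Left side: [I^-1 L^2 M T^-3]
Right side: [I^3 L^-2 M^-1 T^3]

The two sides have different dimensions, so the equation is NOT dimensionally consistent.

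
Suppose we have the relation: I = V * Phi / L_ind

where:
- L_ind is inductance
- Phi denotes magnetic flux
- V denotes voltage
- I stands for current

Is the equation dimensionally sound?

No

L_ind (inductance) has dimensions [I^-2 L^2 M T^-2].
Phi (magnetic flux) has dimensions [I^-1 L^2 M T^-2].
V (voltage) has dimensions [I^-1 L^2 M T^-3].
I (current) has dimensions [I].

Left side: [I]
Right side: [L^2 M T^-3]

The two sides have different dimensions, so the equation is NOT dimensionally consistent.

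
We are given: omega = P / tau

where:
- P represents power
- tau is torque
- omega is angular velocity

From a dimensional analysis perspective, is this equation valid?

Yes

P (power) has dimensions [L^2 M T^-3].
tau (torque) has dimensions [L^2 M T^-2].
omega (angular velocity) has dimensions [T^-1].

Left side: [T^-1]
Right side: [T^-1]

Both sides have the same dimensions, so the equation is dimensionally consistent.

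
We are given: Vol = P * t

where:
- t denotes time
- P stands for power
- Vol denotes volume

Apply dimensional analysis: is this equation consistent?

No

t (time) has dimensions [T].
P (power) has dimensions [L^2 M T^-3].
Vol (volume) has dimensions [L^3].

Left side: [L^3]
Right side: [L^2 M T^-2]

The two sides have different dimensions, so the equation is NOT dimensionally consistent.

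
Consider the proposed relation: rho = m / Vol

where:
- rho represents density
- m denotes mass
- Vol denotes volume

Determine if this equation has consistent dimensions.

Yes

rho (density) has dimensions [L^-3 M].
m (mass) has dimensions [M].
Vol (volume) has dimensions [L^3].

Left side: [L^-3 M]
Right side: [L^-3 M]

Both sides have the same dimensions, so the equation is dimensionally consistent.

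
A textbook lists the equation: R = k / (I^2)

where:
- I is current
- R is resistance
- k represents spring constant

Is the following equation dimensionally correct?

No

I (current) has dimensions [I].
R (resistance) has dimensions [I^-2 L^2 M T^-3].
k (spring constant) has dimensions [M T^-2].

Left side: [I^-2 L^2 M T^-3]
Right side: [I^-2 M T^-2]

The two sides have different dimensions, so the equation is NOT dimensionally consistent.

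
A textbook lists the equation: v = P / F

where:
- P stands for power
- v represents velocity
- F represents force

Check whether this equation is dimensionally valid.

Yes

P (power) has dimensions [L^2 M T^-3].
v (velocity) has dimensions [L T^-1].
F (force) has dimensions [L M T^-2].

Left side: [L T^-1]
Right side: [L T^-1]

Both sides have the same dimensions, so the equation is dimensionally consistent.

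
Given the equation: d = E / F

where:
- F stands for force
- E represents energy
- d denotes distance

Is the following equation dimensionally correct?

Yes

F (force) has dimensions [L M T^-2].
E (energy) has dimensions [L^2 M T^-2].
d (distance) has dimensions [L].

Left side: [L]
Right side: [L]

Both sides have the same dimensions, so the equation is dimensionally consistent.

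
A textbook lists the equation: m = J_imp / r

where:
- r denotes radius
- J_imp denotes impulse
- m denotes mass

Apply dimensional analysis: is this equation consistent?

No

r (radius) has dimensions [L].
J_imp (impulse) has dimensions [L M T^-1].
m (mass) has dimensions [M].

Left side: [M]
Right side: [M T^-1]

The two sides have different dimensions, so the equation is NOT dimensionally consistent.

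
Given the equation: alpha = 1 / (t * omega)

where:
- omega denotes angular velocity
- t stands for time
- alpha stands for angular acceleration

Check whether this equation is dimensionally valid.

No

omega (angular velocity) has dimensions [T^-1].
t (time) has dimensions [T].
alpha (angular acceleration) has dimensions [T^-2].

Left side: [T^-2]
Right side: [dimensionless]

The two sides have different dimensions, so the equation is NOT dimensionally consistent.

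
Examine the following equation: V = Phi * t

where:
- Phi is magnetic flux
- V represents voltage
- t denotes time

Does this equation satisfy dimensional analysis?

No

Phi (magnetic flux) has dimensions [I^-1 L^2 M T^-2].
V (voltage) has dimensions [I^-1 L^2 M T^-3].
t (time) has dimensions [T].

Left side: [I^-1 L^2 M T^-3]
Right side: [I^-1 L^2 M T^-1]

The two sides have different dimensions, so the equation is NOT dimensionally consistent.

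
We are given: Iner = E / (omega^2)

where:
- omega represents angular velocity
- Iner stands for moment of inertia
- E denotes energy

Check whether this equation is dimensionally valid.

Yes

omega (angular velocity) has dimensions [T^-1].
Iner (moment of inertia) has dimensions [L^2 M].
E (energy) has dimensions [L^2 M T^-2].

Left side: [L^2 M]
Right side: [L^2 M]

Both sides have the same dimensions, so the equation is dimensionally consistent.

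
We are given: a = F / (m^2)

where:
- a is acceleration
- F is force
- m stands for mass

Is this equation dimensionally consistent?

No

a (acceleration) has dimensions [L T^-2].
F (force) has dimensions [L M T^-2].
m (mass) has dimensions [M].

Left side: [L T^-2]
Right side: [L M^-1 T^-2]

The two sides have different dimensions, so the equation is NOT dimensionally consistent.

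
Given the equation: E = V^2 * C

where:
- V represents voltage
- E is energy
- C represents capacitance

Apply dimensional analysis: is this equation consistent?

Yes

V (voltage) has dimensions [I^-1 L^2 M T^-3].
E (energy) has dimensions [L^2 M T^-2].
C (capacitance) has dimensions [I^2 L^-2 M^-1 T^4].

Left side: [L^2 M T^-2]
Right side: [L^2 M T^-2]

Both sides have the same dimensions, so the equation is dimensionally consistent.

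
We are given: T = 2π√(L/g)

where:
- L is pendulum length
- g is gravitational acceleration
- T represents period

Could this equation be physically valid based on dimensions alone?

Yes

L (pendulum length) has dimensions [L].
g (gravitational acceleration) has dimensions [L T^-2].
T (period) has dimensions [T].

Left side: [T]
Right side: [T]

Both sides have the same dimensions, so the equation is dimensionally consistent.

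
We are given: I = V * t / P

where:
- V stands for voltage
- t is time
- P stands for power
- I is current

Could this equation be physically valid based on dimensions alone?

No

V (voltage) has dimensions [I^-1 L^2 M T^-3].
t (time) has dimensions [T].
P (power) has dimensions [L^2 M T^-3].
I (current) has dimensions [I].

Left side: [I]
Right side: [I^-1 T]

The two sides have different dimensions, so the equation is NOT dimensionally consistent.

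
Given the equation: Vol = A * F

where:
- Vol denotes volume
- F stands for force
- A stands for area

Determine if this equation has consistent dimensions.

No

Vol (volume) has dimensions [L^3].
F (force) has dimensions [L M T^-2].
A (area) has dimensions [L^2].

Left side: [L^3]
Right side: [L^3 M T^-2]

The two sides have different dimensions, so the equation is NOT dimensionally consistent.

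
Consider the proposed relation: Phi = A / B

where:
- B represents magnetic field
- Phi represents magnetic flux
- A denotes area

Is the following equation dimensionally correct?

No

B (magnetic field) has dimensions [I^-1 M T^-2].
Phi (magnetic flux) has dimensions [I^-1 L^2 M T^-2].
A (area) has dimensions [L^2].

Left side: [I^-1 L^2 M T^-2]
Right side: [I L^2 M^-1 T^2]

The two sides have different dimensions, so the equation is NOT dimensionally consistent.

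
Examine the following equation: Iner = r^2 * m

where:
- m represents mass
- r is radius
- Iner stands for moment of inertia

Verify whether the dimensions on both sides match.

Yes

m (mass) has dimensions [M].
r (radius) has dimensions [L].
Iner (moment of inertia) has dimensions [L^2 M].

Left side: [L^2 M]
Right side: [L^2 M]

Both sides have the same dimensions, so the equation is dimensionally consistent.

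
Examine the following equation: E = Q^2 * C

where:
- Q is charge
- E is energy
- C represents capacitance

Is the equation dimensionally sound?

No

Q (charge) has dimensions [I T].
E (energy) has dimensions [L^2 M T^-2].
C (capacitance) has dimensions [I^2 L^-2 M^-1 T^4].

Left side: [L^2 M T^-2]
Right side: [I^4 L^-2 M^-1 T^6]

The two sides have different dimensions, so the equation is NOT dimensionally consistent.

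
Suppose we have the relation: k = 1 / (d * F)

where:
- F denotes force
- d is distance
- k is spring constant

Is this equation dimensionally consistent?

No

F (force) has dimensions [L M T^-2].
d (distance) has dimensions [L].
k (spring constant) has dimensions [M T^-2].

Left side: [M T^-2]
Right side: [L^-2 M^-1 T^2]

The two sides have different dimensions, so the equation is NOT dimensionally consistent.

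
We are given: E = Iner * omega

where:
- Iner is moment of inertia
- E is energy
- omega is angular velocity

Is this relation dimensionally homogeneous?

No

Iner (moment of inertia) has dimensions [L^2 M].
E (energy) has dimensions [L^2 M T^-2].
omega (angular velocity) has dimensions [T^-1].

Left side: [L^2 M T^-2]
Right side: [L^2 M T^-1]

The two sides have different dimensions, so the equation is NOT dimensionally consistent.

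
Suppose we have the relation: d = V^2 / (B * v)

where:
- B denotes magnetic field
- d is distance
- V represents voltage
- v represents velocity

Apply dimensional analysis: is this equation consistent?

No

B (magnetic field) has dimensions [I^-1 M T^-2].
d (distance) has dimensions [L].
V (voltage) has dimensions [I^-1 L^2 M T^-3].
v (velocity) has dimensions [L T^-1].

Left side: [L]
Right side: [I^-1 L^3 M T^-3]

The two sides have different dimensions, so the equation is NOT dimensionally consistent.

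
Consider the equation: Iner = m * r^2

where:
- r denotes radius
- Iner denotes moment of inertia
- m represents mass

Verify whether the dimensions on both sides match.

Yes

r (radius) has dimensions [L].
Iner (moment of inertia) has dimensions [L^2 M].
m (mass) has dimensions [M].

Left side: [L^2 M]
Right side: [L^2 M]

Both sides have the same dimensions, so the equation is dimensionally consistent.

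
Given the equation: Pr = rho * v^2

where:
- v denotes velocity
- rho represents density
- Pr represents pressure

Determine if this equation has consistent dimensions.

Yes

v (velocity) has dimensions [L T^-1].
rho (density) has dimensions [L^-3 M].
Pr (pressure) has dimensions [L^-1 M T^-2].

Left side: [L^-1 M T^-2]
Right side: [L^-1 M T^-2]

Both sides have the same dimensions, so the equation is dimensionally consistent.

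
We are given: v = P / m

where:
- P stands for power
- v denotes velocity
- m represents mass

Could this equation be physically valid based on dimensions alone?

No

P (power) has dimensions [L^2 M T^-3].
v (velocity) has dimensions [L T^-1].
m (mass) has dimensions [M].

Left side: [L T^-1]
Right side: [L^2 T^-3]

The two sides have different dimensions, so the equation is NOT dimensionally consistent.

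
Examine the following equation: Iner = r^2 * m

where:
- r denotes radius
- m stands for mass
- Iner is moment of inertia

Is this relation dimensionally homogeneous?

Yes

r (radius) has dimensions [L].
m (mass) has dimensions [M].
Iner (moment of inertia) has dimensions [L^2 M].

Left side: [L^2 M]
Right side: [L^2 M]

Both sides have the same dimensions, so the equation is dimensionally consistent.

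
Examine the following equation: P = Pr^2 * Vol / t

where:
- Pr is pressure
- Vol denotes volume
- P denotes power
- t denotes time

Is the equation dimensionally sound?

No

Pr (pressure) has dimensions [L^-1 M T^-2].
Vol (volume) has dimensions [L^3].
P (power) has dimensions [L^2 M T^-3].
t (time) has dimensions [T].

Left side: [L^2 M T^-3]
Right side: [L M^2 T^-5]

The two sides have different dimensions, so the equation is NOT dimensionally consistent.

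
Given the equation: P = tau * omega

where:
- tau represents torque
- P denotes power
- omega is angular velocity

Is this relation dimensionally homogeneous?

Yes

tau (torque) has dimensions [L^2 M T^-2].
P (power) has dimensions [L^2 M T^-3].
omega (angular velocity) has dimensions [T^-1].

Left side: [L^2 M T^-3]
Right side: [L^2 M T^-3]

Both sides have the same dimensions, so the equation is dimensionally consistent.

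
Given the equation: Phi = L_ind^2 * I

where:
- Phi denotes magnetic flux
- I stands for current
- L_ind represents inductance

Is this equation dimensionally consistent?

No

Phi (magnetic flux) has dimensions [I^-1 L^2 M T^-2].
I (current) has dimensions [I].
L_ind (inductance) has dimensions [I^-2 L^2 M T^-2].

Left side: [I^-1 L^2 M T^-2]
Right side: [I^-3 L^4 M^2 T^-4]

The two sides have different dimensions, so the equation is NOT dimensionally consistent.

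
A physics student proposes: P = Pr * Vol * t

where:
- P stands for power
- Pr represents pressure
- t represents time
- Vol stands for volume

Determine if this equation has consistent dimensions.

No

P (power) has dimensions [L^2 M T^-3].
Pr (pressure) has dimensions [L^-1 M T^-2].
t (time) has dimensions [T].
Vol (volume) has dimensions [L^3].

Left side: [L^2 M T^-3]
Right side: [L^2 M T^-1]

The two sides have different dimensions, so the equation is NOT dimensionally consistent.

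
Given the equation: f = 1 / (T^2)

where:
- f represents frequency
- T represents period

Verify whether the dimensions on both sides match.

No

f (frequency) has dimensions [T^-1].
T (period) has dimensions [T].

Left side: [T^-1]
Right side: [T^-2]

The two sides have different dimensions, so the equation is NOT dimensionally consistent.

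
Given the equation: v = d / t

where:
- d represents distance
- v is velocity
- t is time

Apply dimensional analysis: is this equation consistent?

Yes

d (distance) has dimensions [L].
v (velocity) has dimensions [L T^-1].
t (time) has dimensions [T].

Left side: [L T^-1]
Right side: [L T^-1]

Both sides have the same dimensions, so the equation is dimensionally consistent.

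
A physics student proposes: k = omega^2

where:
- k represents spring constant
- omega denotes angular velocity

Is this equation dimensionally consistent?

No

k (spring constant) has dimensions [M T^-2].
omega (angular velocity) has dimensions [T^-1].

Left side: [M T^-2]
Right side: [T^-2]

The two sides have different dimensions, so the equation is NOT dimensionally consistent.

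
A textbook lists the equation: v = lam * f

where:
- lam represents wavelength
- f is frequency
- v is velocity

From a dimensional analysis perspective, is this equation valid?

Yes

lam (wavelength) has dimensions [L].
f (frequency) has dimensions [T^-1].
v (velocity) has dimensions [L T^-1].

Left side: [L T^-1]
Right side: [L T^-1]

Both sides have the same dimensions, so the equation is dimensionally consistent.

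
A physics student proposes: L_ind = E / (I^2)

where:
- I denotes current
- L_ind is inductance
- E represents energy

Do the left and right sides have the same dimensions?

Yes

I (current) has dimensions [I].
L_ind (inductance) has dimensions [I^-2 L^2 M T^-2].
E (energy) has dimensions [L^2 M T^-2].

Left side: [I^-2 L^2 M T^-2]
Right side: [I^-2 L^2 M T^-2]

Both sides have the same dimensions, so the equation is dimensionally consistent.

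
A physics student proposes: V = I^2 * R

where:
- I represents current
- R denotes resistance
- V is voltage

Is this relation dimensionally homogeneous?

No

I (current) has dimensions [I].
R (resistance) has dimensions [I^-2 L^2 M T^-3].
V (voltage) has dimensions [I^-1 L^2 M T^-3].

Left side: [I^-1 L^2 M T^-3]
Right side: [L^2 M T^-3]

The two sides have different dimensions, so the equation is NOT dimensionally consistent.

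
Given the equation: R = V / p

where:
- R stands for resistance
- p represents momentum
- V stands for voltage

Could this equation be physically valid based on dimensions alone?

No

R (resistance) has dimensions [I^-2 L^2 M T^-3].
p (momentum) has dimensions [L M T^-1].
V (voltage) has dimensions [I^-1 L^2 M T^-3].

Left side: [I^-2 L^2 M T^-3]
Right side: [I^-1 L T^-2]

The two sides have different dimensions, so the equation is NOT dimensionally consistent.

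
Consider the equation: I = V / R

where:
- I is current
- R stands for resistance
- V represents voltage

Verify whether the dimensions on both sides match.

Yes

I (current) has dimensions [I].
R (resistance) has dimensions [I^-2 L^2 M T^-3].
V (voltage) has dimensions [I^-1 L^2 M T^-3].

Left side: [I]
Right side: [I]

Both sides have the same dimensions, so the equation is dimensionally consistent.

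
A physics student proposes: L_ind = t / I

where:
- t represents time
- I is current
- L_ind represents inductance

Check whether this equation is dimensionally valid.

No

t (time) has dimensions [T].
I (current) has dimensions [I].
L_ind (inductance) has dimensions [I^-2 L^2 M T^-2].

Left side: [I^-2 L^2 M T^-2]
Right side: [I^-1 T]

The two sides have different dimensions, so the equation is NOT dimensionally consistent.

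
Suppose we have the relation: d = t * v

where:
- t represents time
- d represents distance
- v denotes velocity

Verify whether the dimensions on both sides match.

Yes

t (time) has dimensions [T].
d (distance) has dimensions [L].
v (velocity) has dimensions [L T^-1].

Left side: [L]
Right side: [L]

Both sides have the same dimensions, so the equation is dimensionally consistent.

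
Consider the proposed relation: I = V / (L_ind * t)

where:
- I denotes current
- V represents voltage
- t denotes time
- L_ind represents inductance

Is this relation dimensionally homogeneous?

No

I (current) has dimensions [I].
V (voltage) has dimensions [I^-1 L^2 M T^-3].
t (time) has dimensions [T].
L_ind (inductance) has dimensions [I^-2 L^2 M T^-2].

Left side: [I]
Right side: [I T^-2]

The two sides have different dimensions, so the equation is NOT dimensionally consistent.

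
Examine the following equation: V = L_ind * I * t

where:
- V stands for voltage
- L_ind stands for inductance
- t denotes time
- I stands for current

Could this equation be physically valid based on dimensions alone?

No

V (voltage) has dimensions [I^-1 L^2 M T^-3].
L_ind (inductance) has dimensions [I^-2 L^2 M T^-2].
t (time) has dimensions [T].
I (current) has dimensions [I].

Left side: [I^-1 L^2 M T^-3]
Right side: [I^-1 L^2 M T^-1]

The two sides have different dimensions, so the equation is NOT dimensionally consistent.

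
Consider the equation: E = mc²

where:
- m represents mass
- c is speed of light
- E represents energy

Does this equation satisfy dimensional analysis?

Yes

m (mass) has dimensions [M].
c (speed of light) has dimensions [L T^-1].
E (energy) has dimensions [L^2 M T^-2].

Left side: [L^2 M T^-2]
Right side: [L^2 M T^-2]

Both sides have the same dimensions, so the equation is dimensionally consistent.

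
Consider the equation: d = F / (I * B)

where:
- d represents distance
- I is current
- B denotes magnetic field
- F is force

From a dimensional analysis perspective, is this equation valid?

Yes

d (distance) has dimensions [L].
I (current) has dimensions [I].
B (magnetic field) has dimensions [I^-1 M T^-2].
F (force) has dimensions [L M T^-2].

Left side: [L]
Right side: [L]

Both sides have the same dimensions, so the equation is dimensionally consistent.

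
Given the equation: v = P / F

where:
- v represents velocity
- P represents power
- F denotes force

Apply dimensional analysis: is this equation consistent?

Yes

v (velocity) has dimensions [L T^-1].
P (power) has dimensions [L^2 M T^-3].
F (force) has dimensions [L M T^-2].

Left side: [L T^-1]
Right side: [L T^-1]

Both sides have the same dimensions, so the equation is dimensionally consistent.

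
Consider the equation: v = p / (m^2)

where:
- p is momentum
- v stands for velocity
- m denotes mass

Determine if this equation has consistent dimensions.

No

p (momentum) has dimensions [L M T^-1].
v (velocity) has dimensions [L T^-1].
m (mass) has dimensions [M].

Left side: [L T^-1]
Right side: [L M^-1 T^-1]

The two sides have different dimensions, so the equation is NOT dimensionally consistent.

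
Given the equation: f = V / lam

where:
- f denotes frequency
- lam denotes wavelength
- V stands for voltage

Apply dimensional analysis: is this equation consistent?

No

f (frequency) has dimensions [T^-1].
lam (wavelength) has dimensions [L].
V (voltage) has dimensions [I^-1 L^2 M T^-3].

Left side: [T^-1]
Right side: [I^-1 L M T^-3]

The two sides have different dimensions, so the equation is NOT dimensionally consistent.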